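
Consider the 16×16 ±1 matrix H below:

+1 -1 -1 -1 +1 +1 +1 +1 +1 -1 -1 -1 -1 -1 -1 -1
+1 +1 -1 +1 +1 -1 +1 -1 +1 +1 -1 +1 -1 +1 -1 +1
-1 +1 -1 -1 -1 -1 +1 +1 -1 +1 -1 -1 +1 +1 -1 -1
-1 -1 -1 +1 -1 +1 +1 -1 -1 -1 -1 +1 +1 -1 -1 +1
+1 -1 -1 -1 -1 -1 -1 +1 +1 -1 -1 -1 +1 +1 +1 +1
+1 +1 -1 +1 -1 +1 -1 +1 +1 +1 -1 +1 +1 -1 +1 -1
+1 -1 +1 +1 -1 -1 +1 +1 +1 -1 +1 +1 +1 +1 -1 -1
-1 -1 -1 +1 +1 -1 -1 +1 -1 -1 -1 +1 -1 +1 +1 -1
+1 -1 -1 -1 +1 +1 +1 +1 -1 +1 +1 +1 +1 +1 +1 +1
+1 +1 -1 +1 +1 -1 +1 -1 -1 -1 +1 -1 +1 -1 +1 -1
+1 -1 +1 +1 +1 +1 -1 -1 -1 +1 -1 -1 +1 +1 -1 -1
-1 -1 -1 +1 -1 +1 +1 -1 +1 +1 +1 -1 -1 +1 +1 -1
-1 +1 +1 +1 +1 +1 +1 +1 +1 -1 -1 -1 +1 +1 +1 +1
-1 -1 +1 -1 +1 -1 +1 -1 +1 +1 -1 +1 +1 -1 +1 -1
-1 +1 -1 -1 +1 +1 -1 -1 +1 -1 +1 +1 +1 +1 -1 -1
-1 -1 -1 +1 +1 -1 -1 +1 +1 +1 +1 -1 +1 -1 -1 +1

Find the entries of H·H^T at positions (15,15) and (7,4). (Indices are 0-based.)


Row 4 of H: [1, -1, -1, -1, -1, -1, -1, 1, 1, -1, -1, -1, 1, 1, 1, 1].
Row 7 of H: [-1, -1, -1, 1, 1, -1, -1, 1, -1, -1, -1, 1, -1, 1, 1, -1].
Row 15 of H: [-1, -1, -1, 1, 1, -1, -1, 1, 1, 1, 1, -1, 1, -1, -1, 1].
(H·H^T)[15][15] = Σ_j H[15][j]·H[15][j] = (-1)² + (-1)² + (-1)² + (1)² + (1)² + (-1)² + (-1)² + (1)² + (1)² + (1)² + (1)² + (-1)² + (1)² + (-1)² + (-1)² + (1)² = 1 + 1 + 1 + 1 + 1 + 1 + 1 + 1 + 1 + 1 + 1 + 1 + 1 + 1 + 1 + 1 = 16.
(H·H^T)[7][4] = Σ_j H[7][j]·H[4][j] = (-1)·(1) + (-1)·(-1) + (-1)·(-1) + (1)·(-1) + (1)·(-1) + (-1)·(-1) + (-1)·(-1) + (1)·(1) + (-1)·(1) + (-1)·(-1) + (-1)·(-1) + (1)·(-1) + (-1)·(1) + (1)·(1) + (1)·(1) + (-1)·(1) = -1 + 1 + 1 + -1 + -1 + 1 + 1 + 1 + -1 + 1 + 1 + -1 + -1 + 1 + 1 + -1 = 2.
Rows 7 and 4 are not orthogonal (dot product = 2 ≠ 0), so H is not a Hadamard matrix.

(15,15) entry = 16; (7,4) entry = 2.


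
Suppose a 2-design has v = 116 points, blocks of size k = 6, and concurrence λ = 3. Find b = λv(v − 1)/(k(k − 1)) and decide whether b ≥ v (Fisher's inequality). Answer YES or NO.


r = λ(v − 1)/(k − 1) = 3·115/5 = 69.
b = vr/k = 116·69/6 = 1334.
Fisher's inequality: b ≥ v ⇔ 1334 ≥ 116? YES.

YES


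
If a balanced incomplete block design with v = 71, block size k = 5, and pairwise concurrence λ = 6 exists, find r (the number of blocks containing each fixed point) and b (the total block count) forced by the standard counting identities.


Any 2-(v, k, λ) BIBD satisfies two necessary conditions:
  (i)  Each point sits in r blocks, and counting incidences through any fixed point gives r(k − 1) = λ(v − 1), so r = λ(v − 1)/(k − 1).
  (ii) Total incidences bk = vr, so b = vr/k.
Step 1: r = λ(v − 1)/(k − 1) = 6·(71 − 1)/(5 − 1) = 6·70/4 = 420/4 = 105.
Step 2: b = vr/k = 71·105/5 = 7455/5 = 1491.
Check integrality: r = 105 ∈ Z ✓, b = 1491 ∈ Z ✓.
(These identities are necessary conditions: they determine r and b for any design with these parameters, but do not by themselves prove that one exists.)

r = 105, b = 1491.


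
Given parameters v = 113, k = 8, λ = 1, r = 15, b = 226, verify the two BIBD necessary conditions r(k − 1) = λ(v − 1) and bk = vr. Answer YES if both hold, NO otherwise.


Condition (i): r(k − 1) = 15·7 = 105; λ(v − 1) = 1·112 = 112. Match? NO.
Condition (ii): bk = 226·8 = 1808; vr = 113·15 = 1695. Match? NO.
Both conditions hold? NO.

NO


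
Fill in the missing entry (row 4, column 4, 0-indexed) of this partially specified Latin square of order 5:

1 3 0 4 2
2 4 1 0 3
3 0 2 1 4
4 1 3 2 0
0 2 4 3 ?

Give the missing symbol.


Row 4 contains symbols [0, 2, 3, 4] — missing [1].
Column 4 contains symbols [0, 2, 3, 4] — missing [1].
The missing symbol must appear in both missing sets; intersection = [1].
Therefore the hidden value is 1.

Missing value = 1.


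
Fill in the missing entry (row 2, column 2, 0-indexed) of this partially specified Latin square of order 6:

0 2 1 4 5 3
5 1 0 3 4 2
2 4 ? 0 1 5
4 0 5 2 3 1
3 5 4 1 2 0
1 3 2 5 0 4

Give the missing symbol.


Row 2 contains symbols [0, 1, 2, 4, 5] — missing [3].
Column 2 contains symbols [0, 1, 2, 4, 5] — missing [3].
The missing symbol must appear in both missing sets; intersection = [3].
Therefore the hidden value is 3.

Missing value = 3.


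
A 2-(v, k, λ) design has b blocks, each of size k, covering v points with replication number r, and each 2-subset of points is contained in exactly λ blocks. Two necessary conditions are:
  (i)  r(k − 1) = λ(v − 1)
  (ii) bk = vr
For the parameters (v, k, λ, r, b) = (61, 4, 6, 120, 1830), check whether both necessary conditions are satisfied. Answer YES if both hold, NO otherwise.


Condition (i): r(k − 1) = 120·3 = 360; λ(v − 1) = 6·60 = 360. Match? YES.
Condition (ii): bk = 1830·4 = 7320; vr = 61·120 = 7320. Match? YES.
Both conditions hold? YES.

YES


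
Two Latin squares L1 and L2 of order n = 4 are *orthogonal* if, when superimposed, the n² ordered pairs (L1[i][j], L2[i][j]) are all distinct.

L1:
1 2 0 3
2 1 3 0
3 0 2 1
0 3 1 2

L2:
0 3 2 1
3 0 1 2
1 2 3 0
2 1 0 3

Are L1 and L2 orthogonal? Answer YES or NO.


Form the n² = 16 superimposed pairs (L1[i][j], L2[i][j]), row by row (rows and columns indexed from 0):
row 0: (1,0) (2,3) (0,2) (3,1)
row 1: (2,3) (1,0) (3,1) (0,2)
row 2: (3,1) (0,2) (2,3) (1,0)
row 3: (0,2) (3,1) (1,0) (2,3)
Orthogonality requires all 16 pairs distinct.
But the pair (2,3) repeats: cell (0,1) has L1 = 2, L2 = 3, and cell (1,0) has L1 = 2, L2 = 3.
A repeated pair means some other pair never occurs (only 4 distinct pairs out of 16), so the squares are not orthogonal.
Conclusion: NO.

NO


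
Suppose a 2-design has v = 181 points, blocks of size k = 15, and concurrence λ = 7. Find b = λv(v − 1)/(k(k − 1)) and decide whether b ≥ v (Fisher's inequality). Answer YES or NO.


b = λv(v − 1)/(k(k − 1)) = 7·181·180/(15·14) = 228060/210 = 1086.
Compare with v = 181: b ≥ v, so Fisher's inequality holds.

YES


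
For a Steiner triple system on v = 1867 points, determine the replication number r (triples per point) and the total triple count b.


An STS(v) is a 2-(v, 3, 1) BIBD: block size k = 3, λ = 1.
Replication: r(k − 1) = λ(v − 1) ⇒ r·2 = 1867 − 1 = 1866 ⇒ r = 933.
Block count: b = v(v − 1)/6 = 1867·1866/6 = 3483822/6 = 580637.
(Check via bk = vr: 580637·3 = 1741911 = 1867·933 = 1741911 ✓.)

r = 933, b = 580637.


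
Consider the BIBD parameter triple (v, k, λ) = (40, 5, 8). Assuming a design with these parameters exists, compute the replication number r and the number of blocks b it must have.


Any 2-(v, k, λ) BIBD satisfies two necessary conditions:
  (i)  Each point sits in r blocks, and counting incidences through any fixed point gives r(k − 1) = λ(v − 1), so r = λ(v − 1)/(k − 1).
  (ii) Total incidences bk = vr, so b = vr/k.
Step 1: r = λ(v − 1)/(k − 1) = 8·(40 − 1)/(5 − 1) = 8·39/4 = 312/4 = 78.
Step 2: b = vr/k = 40·78/5 = 3120/5 = 624.
Check integrality: r = 78 ∈ Z ✓, b = 624 ∈ Z ✓.
(These identities are necessary conditions: they determine r and b for any design with these parameters, but do not by themselves prove that one exists.)

r = 78, b = 624.


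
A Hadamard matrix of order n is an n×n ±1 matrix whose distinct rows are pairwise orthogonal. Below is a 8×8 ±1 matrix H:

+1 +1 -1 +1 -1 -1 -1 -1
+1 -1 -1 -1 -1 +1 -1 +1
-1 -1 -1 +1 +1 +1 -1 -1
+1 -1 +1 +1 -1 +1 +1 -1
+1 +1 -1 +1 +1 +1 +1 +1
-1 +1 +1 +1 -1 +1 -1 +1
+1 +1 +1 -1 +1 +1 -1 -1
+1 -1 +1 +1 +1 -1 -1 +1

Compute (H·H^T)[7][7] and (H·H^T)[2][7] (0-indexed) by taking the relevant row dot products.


Row 2 of H: [-1, -1, -1, 1, 1, 1, -1, -1].
Row 7 of H: [1, -1, 1, 1, 1, -1, -1, 1].
(H·H^T)[7][7] = Σ_j H[7][j]·H[7][j] = (1)² + (-1)² + (1)² + (1)² + (1)² + (-1)² + (-1)² + (1)² = 1 + 1 + 1 + 1 + 1 + 1 + 1 + 1 = 8.
(H·H^T)[2][7] = Σ_j H[2][j]·H[7][j] = (-1)·(1) + (-1)·(-1) + (-1)·(1) + (1)·(1) + (1)·(1) + (1)·(-1) + (-1)·(-1) + (-1)·(1) = -1 + 1 + -1 + 1 + 1 + -1 + 1 + -1 = 0.
So rows 2 and 7 are orthogonal; the diagonal entry equals n = 8.

(7,7) entry = 8; (2,7) entry = 0.


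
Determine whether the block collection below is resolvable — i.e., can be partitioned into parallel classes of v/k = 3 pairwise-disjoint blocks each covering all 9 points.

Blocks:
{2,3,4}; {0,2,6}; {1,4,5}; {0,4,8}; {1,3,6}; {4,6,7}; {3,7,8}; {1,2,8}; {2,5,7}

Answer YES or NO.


v = 9, block size k = 3, number of blocks = 9.
For resolvability, blocks must partition into parallel classes of size v/k = 3.
Total blocks must therefore be a multiple of 3: 9 = 3·3 + 0 ⇒ divisible ✓.
Consider block {2,3,4}. It intersects every other block in the collection, so no parallel class of size 3 can contain it.
Since every block must belong to some parallel class in a resolution, the collection cannot be partitioned into parallel classes.
Resolvable? NO.

NO


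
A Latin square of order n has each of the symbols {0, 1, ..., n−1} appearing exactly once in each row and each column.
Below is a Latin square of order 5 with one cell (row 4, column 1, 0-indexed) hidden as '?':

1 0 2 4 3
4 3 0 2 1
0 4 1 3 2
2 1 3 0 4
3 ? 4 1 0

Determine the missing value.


Row 4 contains symbols [0, 1, 3, 4] — missing [2].
Column 1 contains symbols [0, 1, 3, 4] — missing [2].
The missing symbol must appear in both missing sets; intersection = [2].
Therefore the hidden value is 2.

Missing value = 2.


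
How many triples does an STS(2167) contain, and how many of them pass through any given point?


An STS(v) is a 2-(v, 3, 1) BIBD: block size k = 3, λ = 1.
Replication: r(k − 1) = λ(v − 1) ⇒ r·2 = 2167 − 1 = 2166 ⇒ r = 1083.
Block count: bk = vr ⇒ b·3 = 2167·1083 = 2346861 ⇒ b = 782287.

r = 1083, b = 782287.


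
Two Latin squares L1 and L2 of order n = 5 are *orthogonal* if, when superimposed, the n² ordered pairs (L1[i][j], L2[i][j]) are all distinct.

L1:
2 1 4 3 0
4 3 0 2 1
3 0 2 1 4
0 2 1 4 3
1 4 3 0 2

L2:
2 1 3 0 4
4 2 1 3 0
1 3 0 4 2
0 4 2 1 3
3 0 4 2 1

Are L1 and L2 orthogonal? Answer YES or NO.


Form the n² = 25 superimposed pairs (L1[i][j], L2[i][j]), row by row (rows and columns indexed from 0):
row 0: (2,2) (1,1) (4,3) (3,0) (0,4)
row 1: (4,4) (3,2) (0,1) (2,3) (1,0)
row 2: (3,1) (0,3) (2,0) (1,4) (4,2)
row 3: (0,0) (2,4) (1,2) (4,1) (3,3)
row 4: (1,3) (4,0) (3,4) (0,2) (2,1)
Orthogonality requires all 25 pairs distinct.
Check by first coordinate: for each symbol s of L1, list the L2 entries in the n cells where L1 = s; they must all differ.
  L1 = 0: L2 entries (in reading order) 4, 1, 3, 0, 2 — all 5 distinct ✓
  L1 = 1: L2 entries (in reading order) 1, 0, 4, 2, 3 — all 5 distinct ✓
  L1 = 2: L2 entries (in reading order) 2, 3, 0, 4, 1 — all 5 distinct ✓
  L1 = 3: L2 entries (in reading order) 0, 2, 1, 3, 4 — all 5 distinct ✓
  L1 = 4: L2 entries (in reading order) 3, 4, 2, 1, 0 — all 5 distinct ✓
Every symbol of L1 meets every symbol of L2 exactly once, so all 25 pairs are distinct (25 of 25).
Conclusion: YES.

YES


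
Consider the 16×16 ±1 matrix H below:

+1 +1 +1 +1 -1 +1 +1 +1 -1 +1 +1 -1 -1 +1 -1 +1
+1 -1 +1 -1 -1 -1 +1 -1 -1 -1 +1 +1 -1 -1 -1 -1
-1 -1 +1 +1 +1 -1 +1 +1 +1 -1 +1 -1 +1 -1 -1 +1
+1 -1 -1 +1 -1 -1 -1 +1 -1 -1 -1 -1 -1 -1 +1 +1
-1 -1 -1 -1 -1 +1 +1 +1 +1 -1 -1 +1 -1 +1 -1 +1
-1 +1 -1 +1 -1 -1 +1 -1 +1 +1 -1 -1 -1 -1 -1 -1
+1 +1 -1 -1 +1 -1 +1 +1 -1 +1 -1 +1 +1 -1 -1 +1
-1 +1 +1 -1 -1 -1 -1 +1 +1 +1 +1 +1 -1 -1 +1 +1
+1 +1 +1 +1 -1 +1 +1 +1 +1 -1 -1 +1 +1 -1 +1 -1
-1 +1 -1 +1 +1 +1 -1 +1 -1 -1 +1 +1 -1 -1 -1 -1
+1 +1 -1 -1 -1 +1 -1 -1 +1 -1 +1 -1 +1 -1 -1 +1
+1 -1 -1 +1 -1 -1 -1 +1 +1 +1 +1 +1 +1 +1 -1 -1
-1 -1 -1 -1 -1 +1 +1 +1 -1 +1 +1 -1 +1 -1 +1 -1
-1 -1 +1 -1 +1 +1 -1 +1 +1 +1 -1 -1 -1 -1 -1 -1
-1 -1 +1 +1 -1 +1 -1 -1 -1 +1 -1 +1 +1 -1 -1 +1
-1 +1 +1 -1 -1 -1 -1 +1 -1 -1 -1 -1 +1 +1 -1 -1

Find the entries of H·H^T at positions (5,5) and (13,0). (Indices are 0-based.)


Row 0 of H: [1, 1, 1, 1, -1, 1, 1, 1, -1, 1, 1, -1, -1, 1, -1, 1].
Row 5 of H: [-1, 1, -1, 1, -1, -1, 1, -1, 1, 1, -1, -1, -1, -1, -1, -1].
Row 13 of H: [-1, -1, 1, -1, 1, 1, -1, 1, 1, 1, -1, -1, -1, -1, -1, -1].
(H·H^T)[5][5] = Σ_j H[5][j]·H[5][j] = (-1)² + (1)² + (-1)² + (1)² + (-1)² + (-1)² + (1)² + (-1)² + (1)² + (1)² + (-1)² + (-1)² + (-1)² + (-1)² + (-1)² + (-1)² = 1 + 1 + 1 + 1 + 1 + 1 + 1 + 1 + 1 + 1 + 1 + 1 + 1 + 1 + 1 + 1 = 16.
(H·H^T)[13][0] = Σ_j H[13][j]·H[0][j] = (-1)·(1) + (-1)·(1) + (1)·(1) + (-1)·(1) + (1)·(-1) + (1)·(1) + (-1)·(1) + (1)·(1) + (1)·(-1) + (1)·(1) + (-1)·(1) + (-1)·(-1) + (-1)·(-1) + (-1)·(1) + (-1)·(-1) + (-1)·(1) = -1 + -1 + 1 + -1 + -1 + 1 + -1 + 1 + -1 + 1 + -1 + 1 + 1 + -1 + 1 + -1 = -2.
Rows 13 and 0 are not orthogonal (dot product = -2 ≠ 0), so H is not a Hadamard matrix.

(5,5) entry = 16; (13,0) entry = -2.


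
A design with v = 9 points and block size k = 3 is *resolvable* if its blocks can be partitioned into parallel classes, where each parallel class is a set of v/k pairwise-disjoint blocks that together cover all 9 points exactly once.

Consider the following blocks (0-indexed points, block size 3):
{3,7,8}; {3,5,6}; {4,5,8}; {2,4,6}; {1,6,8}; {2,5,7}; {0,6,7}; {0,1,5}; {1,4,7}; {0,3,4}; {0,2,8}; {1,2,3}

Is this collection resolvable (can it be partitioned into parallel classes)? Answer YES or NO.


v = 9, block size k = 3, number of blocks = 12.
For resolvability, blocks must partition into parallel classes of size v/k = 3.
Total blocks must therefore be a multiple of 3: 12 = 3·4 + 0 ⇒ divisible ✓.
Greedy packing gives 4 candidate class(es). Each should be a full parallel class (size 3, covers all 9 points).
  Class 1 (3 blocks): {3,7,8}; {2,4,6}; {0,1,5}. Points covered: [0, 1, 2, 3, 4, 5, 6, 7, 8].
  Class 2 (3 blocks): {3,5,6}; {1,4,7}; {0,2,8}. Points covered: [0, 1, 2, 3, 4, 5, 6, 7, 8].
  Class 3 (3 blocks): {4,5,8}; {0,6,7}; {1,2,3}. Points covered: [0, 1, 2, 3, 4, 5, 6, 7, 8].
  Class 4 (3 blocks): {1,6,8}; {2,5,7}; {0,3,4}. Points covered: [0, 1, 2, 3, 4, 5, 6, 7, 8].
All classes full (size 3)? YES. All classes cover every point? YES.
Resolvable? YES.

YES


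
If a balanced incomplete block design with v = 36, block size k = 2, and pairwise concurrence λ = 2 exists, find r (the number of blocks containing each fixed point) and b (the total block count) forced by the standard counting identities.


Any 2-(v, k, λ) BIBD satisfies two necessary conditions:
  (i)  Each point sits in r blocks, and counting incidences through any fixed point gives r(k − 1) = λ(v − 1), so r = λ(v − 1)/(k − 1).
  (ii) Total incidences bk = vr, so b = vr/k.
Step 1: r = λ(v − 1)/(k − 1) = 2·(36 − 1)/(2 − 1) = 2·35/1 = 70/1 = 70.
Step 2: b = vr/k = 36·70/2 = 2520/2 = 1260.
Check integrality: r = 70 ∈ Z ✓, b = 1260 ∈ Z ✓.
(These identities are necessary conditions: they determine r and b for any design with these parameters, but do not by themselves prove that one exists.)

r = 70, b = 1260.


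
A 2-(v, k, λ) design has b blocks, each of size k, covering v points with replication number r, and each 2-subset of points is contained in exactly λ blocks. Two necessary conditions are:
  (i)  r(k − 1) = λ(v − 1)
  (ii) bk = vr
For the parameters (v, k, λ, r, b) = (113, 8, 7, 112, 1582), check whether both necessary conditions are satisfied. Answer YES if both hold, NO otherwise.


Condition (i): r(k − 1) = 112·7 = 784; λ(v − 1) = 7·112 = 784. Match? YES.
Condition (ii): bk = 1582·8 = 12656; vr = 113·112 = 12656. Match? YES.
Both conditions hold? YES.

YES


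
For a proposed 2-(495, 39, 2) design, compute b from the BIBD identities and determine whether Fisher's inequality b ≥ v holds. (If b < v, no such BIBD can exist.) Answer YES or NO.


b = λv(v − 1)/(k(k − 1)) = 2·495·494/(39·38) = 489060/1482 = 330.
Compare with v = 495: b < v, so Fisher's inequality fails.

NO


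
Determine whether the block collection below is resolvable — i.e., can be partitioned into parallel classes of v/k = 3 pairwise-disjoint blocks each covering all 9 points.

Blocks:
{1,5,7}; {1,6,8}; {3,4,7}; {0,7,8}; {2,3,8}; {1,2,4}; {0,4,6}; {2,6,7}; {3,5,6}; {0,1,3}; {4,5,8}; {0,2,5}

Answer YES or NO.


v = 9, block size k = 3, number of blocks = 12.
For resolvability, blocks must partition into parallel classes of size v/k = 3.
Total blocks must therefore be a multiple of 3: 12 = 3·4 + 0 ⇒ divisible ✓.
Greedy packing gives 4 candidate class(es). Each should be a full parallel class (size 3, covers all 9 points).
  Class 1 (3 blocks): {1,5,7}; {2,3,8}; {0,4,6}. Points covered: [0, 1, 2, 3, 4, 5, 6, 7, 8].
  Class 2 (3 blocks): {1,6,8}; {3,4,7}; {0,2,5}. Points covered: [0, 1, 2, 3, 4, 5, 6, 7, 8].
  Class 3 (3 blocks): {0,7,8}; {1,2,4}; {3,5,6}. Points covered: [0, 1, 2, 3, 4, 5, 6, 7, 8].
  Class 4 (3 blocks): {2,6,7}; {0,1,3}; {4,5,8}. Points covered: [0, 1, 2, 3, 4, 5, 6, 7, 8].
All classes full (size 3)? YES. All classes cover every point? YES.
Resolvable? YES.

YES


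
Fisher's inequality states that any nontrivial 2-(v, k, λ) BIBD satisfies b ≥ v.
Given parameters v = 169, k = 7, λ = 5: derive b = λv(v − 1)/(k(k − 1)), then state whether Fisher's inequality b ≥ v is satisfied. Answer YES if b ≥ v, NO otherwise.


r = λ(v − 1)/(k − 1) = 5·168/6 = 140.
b = vr/k = 169·140/7 = 3380.
Fisher's inequality: b ≥ v ⇔ 3380 ≥ 169? YES.

YES


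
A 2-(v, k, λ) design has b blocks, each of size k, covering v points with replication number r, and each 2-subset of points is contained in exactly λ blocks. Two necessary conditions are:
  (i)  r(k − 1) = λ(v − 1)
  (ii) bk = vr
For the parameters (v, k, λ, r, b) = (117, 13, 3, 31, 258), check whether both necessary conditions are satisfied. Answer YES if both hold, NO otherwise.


Condition (i): r(k − 1) = 31·12 = 372; λ(v − 1) = 3·116 = 348. Match? NO.
Condition (ii): bk = 258·13 = 3354; vr = 117·31 = 3627. Match? NO.
Both conditions hold? NO.

NO


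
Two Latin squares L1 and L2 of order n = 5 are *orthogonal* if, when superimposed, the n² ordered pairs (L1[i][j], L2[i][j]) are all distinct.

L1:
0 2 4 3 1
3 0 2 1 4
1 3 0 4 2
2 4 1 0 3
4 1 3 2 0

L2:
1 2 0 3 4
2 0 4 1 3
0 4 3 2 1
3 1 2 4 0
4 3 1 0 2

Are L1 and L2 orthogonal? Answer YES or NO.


Form the n² = 25 superimposed pairs (L1[i][j], L2[i][j]), row by row (rows and columns indexed from 0):
row 0: (0,1) (2,2) (4,0) (3,3) (1,4)
row 1: (3,2) (0,0) (2,4) (1,1) (4,3)
row 2: (1,0) (3,4) (0,3) (4,2) (2,1)
row 3: (2,3) (4,1) (1,2) (0,4) (3,0)
row 4: (4,4) (1,3) (3,1) (2,0) (0,2)
Orthogonality requires all 25 pairs distinct.
Check by first coordinate: for each symbol s of L1, list the L2 entries in the n cells where L1 = s; they must all differ.
  L1 = 0: L2 entries (in reading order) 1, 0, 3, 4, 2 — all 5 distinct ✓
  L1 = 1: L2 entries (in reading order) 4, 1, 0, 2, 3 — all 5 distinct ✓
  L1 = 2: L2 entries (in reading order) 2, 4, 1, 3, 0 — all 5 distinct ✓
  L1 = 3: L2 entries (in reading order) 3, 2, 4, 0, 1 — all 5 distinct ✓
  L1 = 4: L2 entries (in reading order) 0, 3, 2, 1, 4 — all 5 distinct ✓
Every symbol of L1 meets every symbol of L2 exactly once, so all 25 pairs are distinct (25 of 25).
Conclusion: YES.

YES


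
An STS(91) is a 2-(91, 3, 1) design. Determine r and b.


An STS(v) is a 2-(v, 3, 1) BIBD: block size k = 3, λ = 1.
Replication: r(k − 1) = λ(v − 1) ⇒ r·2 = 91 − 1 = 90 ⇒ r = 45.
Block count: bk = vr ⇒ b·3 = 91·45 = 4095 ⇒ b = 1365.

r = 45, b = 1365.


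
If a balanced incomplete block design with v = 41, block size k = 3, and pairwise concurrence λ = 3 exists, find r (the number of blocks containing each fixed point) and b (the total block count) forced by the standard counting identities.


Any 2-(v, k, λ) BIBD satisfies two necessary conditions:
  (i)  Each point sits in r blocks, and counting incidences through any fixed point gives r(k − 1) = λ(v − 1), so r = λ(v − 1)/(k − 1).
  (ii) Total incidences bk = vr, so b = vr/k.
Step 1: r = λ(v − 1)/(k − 1) = 3·(41 − 1)/(3 − 1) = 3·40/2 = 120/2 = 60.
Step 2: b = vr/k = 41·60/3 = 2460/3 = 820.
Check integrality: r = 60 ∈ Z ✓, b = 820 ∈ Z ✓.
(These identities are necessary conditions: they determine r and b for any design with these parameters, but do not by themselves prove that one exists.)

r = 60, b = 820.


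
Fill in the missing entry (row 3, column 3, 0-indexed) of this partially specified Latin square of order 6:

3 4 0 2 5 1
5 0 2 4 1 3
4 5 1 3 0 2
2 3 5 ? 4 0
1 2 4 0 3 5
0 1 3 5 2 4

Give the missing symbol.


Row 3 contains symbols [0, 2, 3, 4, 5] — missing [1].
Column 3 contains symbols [0, 2, 3, 4, 5] — missing [1].
The missing symbol must appear in both missing sets; intersection = [1].
Therefore the hidden value is 1.

Missing value = 1.


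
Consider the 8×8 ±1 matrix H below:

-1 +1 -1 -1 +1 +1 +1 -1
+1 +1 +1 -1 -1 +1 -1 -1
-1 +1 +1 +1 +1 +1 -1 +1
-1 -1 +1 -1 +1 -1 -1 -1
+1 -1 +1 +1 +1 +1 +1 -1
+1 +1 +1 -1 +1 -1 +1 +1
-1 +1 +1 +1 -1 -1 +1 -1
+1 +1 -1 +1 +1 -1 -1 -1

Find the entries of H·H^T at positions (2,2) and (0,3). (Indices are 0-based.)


Row 0 of H: [-1, 1, -1, -1, 1, 1, 1, -1].
Row 2 of H: [-1, 1, 1, 1, 1, 1, -1, 1].
Row 3 of H: [-1, -1, 1, -1, 1, -1, -1, -1].
(H·H^T)[2][2] = Σ_j H[2][j]·H[2][j] = (-1)² + (1)² + (1)² + (1)² + (1)² + (1)² + (-1)² + (1)² = 1 + 1 + 1 + 1 + 1 + 1 + 1 + 1 = 8.
(H·H^T)[0][3] = Σ_j H[0][j]·H[3][j] = (-1)·(-1) + (1)·(-1) + (-1)·(1) + (-1)·(-1) + (1)·(1) + (1)·(-1) + (1)·(-1) + (-1)·(-1) = 1 + -1 + -1 + 1 + 1 + -1 + -1 + 1 = 0.
So rows 0 and 3 are orthogonal; the diagonal entry equals n = 8.

(2,2) entry = 8; (0,3) entry = 0.


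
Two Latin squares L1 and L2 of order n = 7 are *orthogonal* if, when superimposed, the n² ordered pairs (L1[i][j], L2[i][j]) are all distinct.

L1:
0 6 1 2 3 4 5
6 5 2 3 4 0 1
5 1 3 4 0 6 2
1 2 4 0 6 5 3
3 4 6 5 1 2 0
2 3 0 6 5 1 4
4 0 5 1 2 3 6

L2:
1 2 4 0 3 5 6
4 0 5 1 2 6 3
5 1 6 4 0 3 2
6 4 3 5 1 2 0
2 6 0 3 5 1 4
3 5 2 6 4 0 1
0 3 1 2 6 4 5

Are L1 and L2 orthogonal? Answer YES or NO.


Form the n² = 49 superimposed pairs (L1[i][j], L2[i][j]), row by row (rows and columns indexed from 0):
row 0: (0,1) (6,2) (1,4) (2,0) (3,3) (4,5) (5,6)
row 1: (6,4) (5,0) (2,5) (3,1) (4,2) (0,6) (1,3)
row 2: (5,5) (1,1) (3,6) (4,4) (0,0) (6,3) (2,2)
row 3: (1,6) (2,4) (4,3) (0,5) (6,1) (5,2) (3,0)
row 4: (3,2) (4,6) (6,0) (5,3) (1,5) (2,1) (0,4)
row 5: (2,3) (3,5) (0,2) (6,6) (5,4) (1,0) (4,1)
row 6: (4,0) (0,3) (5,1) (1,2) (2,6) (3,4) (6,5)
Orthogonality requires all 49 pairs distinct.
Check by first coordinate: for each symbol s of L1, list the L2 entries in the n cells where L1 = s; they must all differ.
  L1 = 0: L2 entries (in reading order) 1, 6, 0, 5, 4, 2, 3 — all 7 distinct ✓
  L1 = 1: L2 entries (in reading order) 4, 3, 1, 6, 5, 0, 2 — all 7 distinct ✓
  L1 = 2: L2 entries (in reading order) 0, 5, 2, 4, 1, 3, 6 — all 7 distinct ✓
  L1 = 3: L2 entries (in reading order) 3, 1, 6, 0, 2, 5, 4 — all 7 distinct ✓
  L1 = 4: L2 entries (in reading order) 5, 2, 4, 3, 6, 1, 0 — all 7 distinct ✓
  L1 = 5: L2 entries (in reading order) 6, 0, 5, 2, 3, 4, 1 — all 7 distinct ✓
  L1 = 6: L2 entries (in reading order) 2, 4, 3, 1, 0, 6, 5 — all 7 distinct ✓
Every symbol of L1 meets every symbol of L2 exactly once, so all 49 pairs are distinct (49 of 49).
Conclusion: YES.

YES


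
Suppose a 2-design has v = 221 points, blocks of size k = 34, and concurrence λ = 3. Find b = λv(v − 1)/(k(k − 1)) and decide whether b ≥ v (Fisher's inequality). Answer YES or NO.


r = λ(v − 1)/(k − 1) = 3·220/33 = 20.
b = vr/k = 221·20/34 = 130.
Fisher's inequality: b ≥ v ⇔ 130 ≥ 221? NO.

NO


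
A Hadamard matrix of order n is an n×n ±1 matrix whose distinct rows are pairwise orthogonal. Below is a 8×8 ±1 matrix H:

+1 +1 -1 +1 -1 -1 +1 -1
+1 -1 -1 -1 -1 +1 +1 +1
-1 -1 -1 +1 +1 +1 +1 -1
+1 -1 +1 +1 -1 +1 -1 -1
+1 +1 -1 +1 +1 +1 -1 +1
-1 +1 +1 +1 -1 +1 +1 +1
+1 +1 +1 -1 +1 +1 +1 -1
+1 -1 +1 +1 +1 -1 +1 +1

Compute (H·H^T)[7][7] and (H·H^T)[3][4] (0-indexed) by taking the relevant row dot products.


Row 3 of H: [1, -1, 1, 1, -1, 1, -1, -1].
Row 4 of H: [1, 1, -1, 1, 1, 1, -1, 1].
Row 7 of H: [1, -1, 1, 1, 1, -1, 1, 1].
(H·H^T)[7][7] = Σ_j H[7][j]·H[7][j] = (1)² + (-1)² + (1)² + (1)² + (1)² + (-1)² + (1)² + (1)² = 1 + 1 + 1 + 1 + 1 + 1 + 1 + 1 = 8.
(H·H^T)[3][4] = Σ_j H[3][j]·H[4][j] = (1)·(1) + (-1)·(1) + (1)·(-1) + (1)·(1) + (-1)·(1) + (1)·(1) + (-1)·(-1) + (-1)·(1) = 1 + -1 + -1 + 1 + -1 + 1 + 1 + -1 = 0.
So rows 3 and 4 are orthogonal; the diagonal entry equals n = 8.

(7,7) entry = 8; (3,4) entry = 0.


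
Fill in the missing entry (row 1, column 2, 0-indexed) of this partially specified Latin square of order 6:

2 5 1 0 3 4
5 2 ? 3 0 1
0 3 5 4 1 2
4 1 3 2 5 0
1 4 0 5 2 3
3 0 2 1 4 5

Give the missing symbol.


Row 1 contains symbols [0, 1, 2, 3, 5] — missing [4].
Column 2 contains symbols [0, 1, 2, 3, 5] — missing [4].
The missing symbol must appear in both missing sets; intersection = [4].
Therefore the hidden value is 4.

Missing value = 4.


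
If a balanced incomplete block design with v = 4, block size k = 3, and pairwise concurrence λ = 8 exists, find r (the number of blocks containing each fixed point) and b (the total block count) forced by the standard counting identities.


Any 2-(v, k, λ) BIBD satisfies two necessary conditions:
  (i)  Each point sits in r blocks, and counting incidences through any fixed point gives r(k − 1) = λ(v − 1), so r = λ(v − 1)/(k − 1).
  (ii) Total incidences bk = vr, so b = vr/k.
Step 1: r = λ(v − 1)/(k − 1) = 8·(4 − 1)/(3 − 1) = 8·3/2 = 24/2 = 12.
Step 2: b = vr/k = 4·12/3 = 48/3 = 16.
Check integrality: r = 12 ∈ Z ✓, b = 16 ∈ Z ✓.
(These identities are necessary conditions: they determine r and b for any design with these parameters, but do not by themselves prove that one exists.)

r = 12, b = 16.


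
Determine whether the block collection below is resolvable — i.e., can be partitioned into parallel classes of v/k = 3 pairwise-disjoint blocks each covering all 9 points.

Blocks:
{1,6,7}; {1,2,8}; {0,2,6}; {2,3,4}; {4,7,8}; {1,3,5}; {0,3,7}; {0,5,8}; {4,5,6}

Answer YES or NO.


v = 9, block size k = 3, number of blocks = 9.
For resolvability, blocks must partition into parallel classes of size v/k = 3.
Total blocks must therefore be a multiple of 3: 9 = 3·3 + 0 ⇒ divisible ✓.
Greedy packing gives 3 candidate class(es). Each should be a full parallel class (size 3, covers all 9 points).
  Class 1 (3 blocks): {1,6,7}; {2,3,4}; {0,5,8}. Points covered: [0, 1, 2, 3, 4, 5, 6, 7, 8].
  Class 2 (3 blocks): {1,2,8}; {0,3,7}; {4,5,6}. Points covered: [0, 1, 2, 3, 4, 5, 6, 7, 8].
  Class 3 (3 blocks): {0,2,6}; {4,7,8}; {1,3,5}. Points covered: [0, 1, 2, 3, 4, 5, 6, 7, 8].
All classes full (size 3)? YES. All classes cover every point? YES.
Resolvable? YES.

YES


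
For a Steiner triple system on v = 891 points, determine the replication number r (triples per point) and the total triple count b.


An STS(v) is a 2-(v, 3, 1) BIBD: block size k = 3, λ = 1.
Replication: r(k − 1) = λ(v − 1) ⇒ r·2 = 891 − 1 = 890 ⇒ r = 445.
Block count: bk = vr ⇒ b·3 = 891·445 = 396495 ⇒ b = 132165.
(Check via b = v(v − 1)/6 = 891·890/6 = 792990/6 = 132165.)

r = 445, b = 132165.


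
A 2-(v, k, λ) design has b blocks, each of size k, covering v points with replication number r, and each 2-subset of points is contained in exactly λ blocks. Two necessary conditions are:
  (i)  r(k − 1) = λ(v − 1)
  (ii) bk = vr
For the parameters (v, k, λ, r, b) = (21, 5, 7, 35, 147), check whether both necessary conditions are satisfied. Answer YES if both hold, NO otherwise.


Condition (i): r(k − 1) = 35·4 = 140; λ(v − 1) = 7·20 = 140. Match? YES.
Condition (ii): bk = 147·5 = 735; vr = 21·35 = 735. Match? YES.
Both conditions hold? YES.

YES


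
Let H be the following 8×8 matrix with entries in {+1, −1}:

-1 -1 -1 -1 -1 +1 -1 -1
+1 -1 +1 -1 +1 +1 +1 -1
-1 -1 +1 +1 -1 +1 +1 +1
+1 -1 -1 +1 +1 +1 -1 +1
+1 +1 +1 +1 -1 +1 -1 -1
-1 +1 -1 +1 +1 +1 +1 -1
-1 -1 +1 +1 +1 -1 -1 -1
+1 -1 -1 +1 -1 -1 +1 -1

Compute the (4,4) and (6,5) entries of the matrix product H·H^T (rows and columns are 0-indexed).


Row 4 of H: [1, 1, 1, 1, -1, 1, -1, -1].
Row 5 of H: [-1, 1, -1, 1, 1, 1, 1, -1].
Row 6 of H: [-1, -1, 1, 1, 1, -1, -1, -1].
(H·H^T)[4][4] = Σ_j H[4][j]·H[4][j] = (1)² + (1)² + (1)² + (1)² + (-1)² + (1)² + (-1)² + (-1)² = 1 + 1 + 1 + 1 + 1 + 1 + 1 + 1 = 8.
(H·H^T)[6][5] = Σ_j H[6][j]·H[5][j] = (-1)·(-1) + (-1)·(1) + (1)·(-1) + (1)·(1) + (1)·(1) + (-1)·(1) + (-1)·(1) + (-1)·(-1) = 1 + -1 + -1 + 1 + 1 + -1 + -1 + 1 = 0.
So rows 6 and 5 are orthogonal; the diagonal entry equals n = 8.

(4,4) entry = 8; (6,5) entry = 0.


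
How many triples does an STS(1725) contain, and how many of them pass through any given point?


An STS(v) is a 2-(v, 3, 1) BIBD: block size k = 3, λ = 1.
Replication: r(k − 1) = λ(v − 1) ⇒ r·2 = 1725 − 1 = 1724 ⇒ r = 862.
Block count: bk = vr ⇒ b·3 = 1725·862 = 1486950 ⇒ b = 495650.

r = 862, b = 495650.


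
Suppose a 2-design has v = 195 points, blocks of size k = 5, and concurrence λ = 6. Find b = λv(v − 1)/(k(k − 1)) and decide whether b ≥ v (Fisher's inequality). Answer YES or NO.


r = λ(v − 1)/(k − 1) = 6·194/4 = 291.
b = vr/k = 195·291/5 = 11349.
Fisher's inequality: b ≥ v ⇔ 11349 ≥ 195? YES.

YES


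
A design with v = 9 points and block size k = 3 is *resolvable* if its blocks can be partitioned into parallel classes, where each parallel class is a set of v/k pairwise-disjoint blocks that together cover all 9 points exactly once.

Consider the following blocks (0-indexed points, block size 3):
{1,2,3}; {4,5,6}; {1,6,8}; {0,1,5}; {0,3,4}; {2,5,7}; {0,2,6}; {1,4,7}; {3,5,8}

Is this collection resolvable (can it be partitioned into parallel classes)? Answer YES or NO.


v = 9, block size k = 3, number of blocks = 9.
For resolvability, blocks must partition into parallel classes of size v/k = 3.
Total blocks must therefore be a multiple of 3: 9 = 3·3 + 0 ⇒ divisible ✓.
Consider block {1,2,3}. The only other block(s) in the collection disjoint from it are {4,5,6} — just 1 block(s). Any parallel class containing {1,2,3} would need 2 other blocks each disjoint from it, so no parallel class of size 3 can contain {1,2,3}.
Since every block must belong to some parallel class in a resolution, the collection cannot be partitioned into parallel classes.
Resolvable? NO.

NO


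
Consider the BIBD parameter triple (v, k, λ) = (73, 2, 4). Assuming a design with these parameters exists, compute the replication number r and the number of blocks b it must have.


Any 2-(v, k, λ) BIBD satisfies two necessary conditions:
  (i)  Each point sits in r blocks, and counting incidences through any fixed point gives r(k − 1) = λ(v − 1), so r = λ(v − 1)/(k − 1).
  (ii) Total incidences bk = vr, so b = vr/k.
Step 1: r = λ(v − 1)/(k − 1) = 4·(73 − 1)/(2 − 1) = 4·72/1 = 288/1 = 288.
Step 2: b = vr/k = 73·288/2 = 21024/2 = 10512.
Check integrality: r = 288 ∈ Z ✓, b = 10512 ∈ Z ✓.
(These identities are necessary conditions: they determine r and b for any design with these parameters, but do not by themselves prove that one exists.)

r = 288, b = 10512.


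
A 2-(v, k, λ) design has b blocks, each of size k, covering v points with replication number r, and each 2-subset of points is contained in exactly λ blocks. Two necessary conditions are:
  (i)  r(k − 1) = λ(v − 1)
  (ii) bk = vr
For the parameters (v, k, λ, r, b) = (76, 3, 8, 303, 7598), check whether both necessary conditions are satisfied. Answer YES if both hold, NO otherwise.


Condition (i): r(k − 1) = 303·2 = 606; λ(v − 1) = 8·75 = 600. Match? NO.
Condition (ii): bk = 7598·3 = 22794; vr = 76·303 = 23028. Match? NO.
Both conditions hold? NO.

NO


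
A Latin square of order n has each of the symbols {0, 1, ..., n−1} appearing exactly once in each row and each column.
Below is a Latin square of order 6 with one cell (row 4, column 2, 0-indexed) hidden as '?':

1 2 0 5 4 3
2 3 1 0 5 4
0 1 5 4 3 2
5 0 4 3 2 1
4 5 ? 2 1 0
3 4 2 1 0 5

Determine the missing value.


Row 4 contains symbols [0, 1, 2, 4, 5] — missing [3].
Column 2 contains symbols [0, 1, 2, 4, 5] — missing [3].
The missing symbol must appear in both missing sets; intersection = [3].
Therefore the hidden value is 3.

Missing value = 3.


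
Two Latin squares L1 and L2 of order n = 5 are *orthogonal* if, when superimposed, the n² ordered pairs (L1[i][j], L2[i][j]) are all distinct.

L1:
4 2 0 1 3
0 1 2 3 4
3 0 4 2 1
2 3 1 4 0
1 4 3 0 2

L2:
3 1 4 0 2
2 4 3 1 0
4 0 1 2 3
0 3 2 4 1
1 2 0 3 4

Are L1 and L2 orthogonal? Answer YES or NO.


Form the n² = 25 superimposed pairs (L1[i][j], L2[i][j]), row by row (rows and columns indexed from 0):
row 0: (4,3) (2,1) (0,4) (1,0) (3,2)
row 1: (0,2) (1,4) (2,3) (3,1) (4,0)
row 2: (3,4) (0,0) (4,1) (2,2) (1,3)
row 3: (2,0) (3,3) (1,2) (4,4) (0,1)
row 4: (1,1) (4,2) (3,0) (0,3) (2,4)
Orthogonality requires all 25 pairs distinct.
Check by first coordinate: for each symbol s of L1, list the L2 entries in the n cells where L1 = s; they must all differ.
  L1 = 0: L2 entries (in reading order) 4, 2, 0, 1, 3 — all 5 distinct ✓
  L1 = 1: L2 entries (in reading order) 0, 4, 3, 2, 1 — all 5 distinct ✓
  L1 = 2: L2 entries (in reading order) 1, 3, 2, 0, 4 — all 5 distinct ✓
  L1 = 3: L2 entries (in reading order) 2, 1, 4, 3, 0 — all 5 distinct ✓
  L1 = 4: L2 entries (in reading order) 3, 0, 1, 4, 2 — all 5 distinct ✓
Every symbol of L1 meets every symbol of L2 exactly once, so all 25 pairs are distinct (25 of 25).
Conclusion: YES.

YES


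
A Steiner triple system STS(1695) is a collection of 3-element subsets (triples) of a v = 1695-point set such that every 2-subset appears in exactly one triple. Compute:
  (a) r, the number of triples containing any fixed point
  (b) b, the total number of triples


An STS(v) is a 2-(v, 3, 1) BIBD: block size k = 3, λ = 1.
Replication: r(k − 1) = λ(v − 1) ⇒ r·2 = 1695 − 1 = 1694 ⇒ r = 847.
Block count: bk = vr ⇒ b·3 = 1695·847 = 1435665 ⇒ b = 478555.
(Check via b = v(v − 1)/6 = 1695·1694/6 = 2871330/6 = 478555.)

r = 847, b = 478555.


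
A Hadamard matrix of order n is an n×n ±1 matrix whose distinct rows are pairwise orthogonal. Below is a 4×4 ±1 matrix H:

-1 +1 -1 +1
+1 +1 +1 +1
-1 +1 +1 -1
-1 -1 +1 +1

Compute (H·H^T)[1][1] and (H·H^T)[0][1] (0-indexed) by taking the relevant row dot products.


Row 0 of H: [-1, 1, -1, 1].
Row 1 of H: [1, 1, 1, 1].
(H·H^T)[1][1] = Σ_j H[1][j]·H[1][j] = (1)² + (1)² + (1)² + (1)² = 1 + 1 + 1 + 1 = 4.
(H·H^T)[0][1] = Σ_j H[0][j]·H[1][j] = (-1)·(1) + (1)·(1) + (-1)·(1) + (1)·(1) = -1 + 1 + -1 + 1 = 0.
So rows 0 and 1 are orthogonal; the diagonal entry equals n = 4.

(1,1) entry = 4; (0,1) entry = 0.


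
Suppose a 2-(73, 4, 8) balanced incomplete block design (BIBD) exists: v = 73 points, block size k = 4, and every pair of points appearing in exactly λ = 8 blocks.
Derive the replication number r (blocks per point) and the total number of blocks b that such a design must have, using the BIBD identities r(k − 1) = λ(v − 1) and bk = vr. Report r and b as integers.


Any 2-(v, k, λ) BIBD satisfies two necessary conditions:
  (i)  Each point sits in r blocks, and counting incidences through any fixed point gives r(k − 1) = λ(v − 1), so r = λ(v − 1)/(k − 1).
  (ii) Total incidences bk = vr, so b = vr/k.
Step 1: r = λ(v − 1)/(k − 1) = 8·(73 − 1)/(4 − 1) = 8·72/3 = 576/3 = 192.
Step 2: b = vr/k = 73·192/4 = 14016/4 = 3504.
Check integrality: r = 192 ∈ Z ✓, b = 3504 ∈ Z ✓.
(These identities are necessary conditions: they determine r and b for any design with these parameters, but do not by themselves prove that one exists.)

r = 192, b = 3504.


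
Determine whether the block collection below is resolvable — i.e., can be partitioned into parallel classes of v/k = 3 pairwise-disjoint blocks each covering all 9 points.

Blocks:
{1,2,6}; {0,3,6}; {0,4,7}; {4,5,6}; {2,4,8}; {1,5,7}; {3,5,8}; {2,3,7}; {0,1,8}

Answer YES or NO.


v = 9, block size k = 3, number of blocks = 9.
For resolvability, blocks must partition into parallel classes of size v/k = 3.
Total blocks must therefore be a multiple of 3: 9 = 3·3 + 0 ⇒ divisible ✓.
Greedy packing gives 3 candidate class(es). Each should be a full parallel class (size 3, covers all 9 points).
  Class 1 (3 blocks): {1,2,6}; {0,4,7}; {3,5,8}. Points covered: [0, 1, 2, 3, 4, 5, 6, 7, 8].
  Class 2 (3 blocks): {0,3,6}; {2,4,8}; {1,5,7}. Points covered: [0, 1, 2, 3, 4, 5, 6, 7, 8].
  Class 3 (3 blocks): {4,5,6}; {2,3,7}; {0,1,8}. Points covered: [0, 1, 2, 3, 4, 5, 6, 7, 8].
All classes full (size 3)? YES. All classes cover every point? YES.
Resolvable? YES.

YES


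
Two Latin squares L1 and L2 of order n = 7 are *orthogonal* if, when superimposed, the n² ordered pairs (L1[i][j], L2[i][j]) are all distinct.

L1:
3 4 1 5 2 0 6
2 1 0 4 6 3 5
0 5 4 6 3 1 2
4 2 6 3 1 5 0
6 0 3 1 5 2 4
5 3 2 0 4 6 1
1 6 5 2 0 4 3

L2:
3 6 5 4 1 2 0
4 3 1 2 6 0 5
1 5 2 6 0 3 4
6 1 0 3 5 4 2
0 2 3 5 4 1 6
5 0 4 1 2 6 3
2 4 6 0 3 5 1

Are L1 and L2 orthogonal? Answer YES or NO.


Form the n² = 49 superimposed pairs (L1[i][j], L2[i][j]), row by row (rows and columns indexed from 0):
row 0: (3,3) (4,6) (1,5) (5,4) (2,1) (0,2) (6,0)
row 1: (2,4) (1,3) (0,1) (4,2) (6,6) (3,0) (5,5)
row 2: (0,1) (5,5) (4,2) (6,6) (3,0) (1,3) (2,4)
row 3: (4,6) (2,1) (6,0) (3,3) (1,5) (5,4) (0,2)
row 4: (6,0) (0,2) (3,3) (1,5) (5,4) (2,1) (4,6)
row 5: (5,5) (3,0) (2,4) (0,1) (4,2) (6,6) (1,3)
row 6: (1,2) (6,4) (5,6) (2,0) (0,3) (4,5) (3,1)
Orthogonality requires all 49 pairs distinct.
But the pair (0,1) repeats: cell (1,2) has L1 = 0, L2 = 1, and cell (2,0) has L1 = 0, L2 = 1.
A repeated pair means some other pair never occurs (only 21 distinct pairs out of 49), so the squares are not orthogonal.
Conclusion: NO.

NO


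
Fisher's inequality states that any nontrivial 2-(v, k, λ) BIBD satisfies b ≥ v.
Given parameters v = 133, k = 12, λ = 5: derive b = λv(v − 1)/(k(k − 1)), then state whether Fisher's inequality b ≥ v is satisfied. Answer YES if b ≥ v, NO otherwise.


r = λ(v − 1)/(k − 1) = 5·132/11 = 60.
b = vr/k = 133·60/12 = 665.
Fisher's inequality: b ≥ v ⇔ 665 ≥ 133? YES.

YES


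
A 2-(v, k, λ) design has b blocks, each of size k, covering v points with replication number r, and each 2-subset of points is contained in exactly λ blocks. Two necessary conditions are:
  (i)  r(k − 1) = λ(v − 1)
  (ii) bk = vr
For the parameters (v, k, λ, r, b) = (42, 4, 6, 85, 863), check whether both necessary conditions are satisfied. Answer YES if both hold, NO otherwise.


Condition (i): r(k − 1) = 85·3 = 255; λ(v − 1) = 6·41 = 246. Match? NO.
Condition (ii): bk = 863·4 = 3452; vr = 42·85 = 3570. Match? NO.
Both conditions hold? NO.

NO


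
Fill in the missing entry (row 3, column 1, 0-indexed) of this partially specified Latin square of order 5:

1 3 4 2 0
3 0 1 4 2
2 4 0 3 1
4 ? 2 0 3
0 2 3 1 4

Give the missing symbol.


Row 3 contains symbols [0, 2, 3, 4] — missing [1].
Column 1 contains symbols [0, 2, 3, 4] — missing [1].
The missing symbol must appear in both missing sets; intersection = [1].
Therefore the hidden value is 1.

Missing value = 1.


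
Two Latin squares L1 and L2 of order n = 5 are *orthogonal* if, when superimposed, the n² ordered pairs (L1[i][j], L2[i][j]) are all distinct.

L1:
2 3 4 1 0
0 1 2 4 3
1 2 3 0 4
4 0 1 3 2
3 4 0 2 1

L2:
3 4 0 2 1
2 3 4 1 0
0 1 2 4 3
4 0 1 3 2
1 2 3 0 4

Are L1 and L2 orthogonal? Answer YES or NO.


Form the n² = 25 superimposed pairs (L1[i][j], L2[i][j]), row by row (rows and columns indexed from 0):
row 0: (2,3) (3,4) (4,0) (1,2) (0,1)
row 1: (0,2) (1,3) (2,4) (4,1) (3,0)
row 2: (1,0) (2,1) (3,2) (0,4) (4,3)
row 3: (4,4) (0,0) (1,1) (3,3) (2,2)
row 4: (3,1) (4,2) (0,3) (2,0) (1,4)
Orthogonality requires all 25 pairs distinct.
Check by first coordinate: for each symbol s of L1, list the L2 entries in the n cells where L1 = s; they must all differ.
  L1 = 0: L2 entries (in reading order) 1, 2, 4, 0, 3 — all 5 distinct ✓
  L1 = 1: L2 entries (in reading order) 2, 3, 0, 1, 4 — all 5 distinct ✓
  L1 = 2: L2 entries (in reading order) 3, 4, 1, 2, 0 — all 5 distinct ✓
  L1 = 3: L2 entries (in reading order) 4, 0, 2, 3, 1 — all 5 distinct ✓
  L1 = 4: L2 entries (in reading order) 0, 1, 3, 4, 2 — all 5 distinct ✓
Every symbol of L1 meets every symbol of L2 exactly once, so all 25 pairs are distinct (25 of 25).
Conclusion: YES.

YES
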